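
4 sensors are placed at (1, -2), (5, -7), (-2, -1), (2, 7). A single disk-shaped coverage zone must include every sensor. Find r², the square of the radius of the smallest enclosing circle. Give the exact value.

51.25

The minimum enclosing circle of a finite set is fixed by two of the points (as a diameter) or three (as a circumcircle).
The farthest pair is (5, -7)–(2, 7) with squared distance 205. The circle on this segment as diameter has centre (3.5, 0) and r² = 205/4 = 51.25.
Check (1, -2): distance² to centre = 10.25 ≤ 51.25, so it lies inside.
All remaining points lie in this disk, and no smaller disk contains both endpoints, so this is the minimum enclosing circle.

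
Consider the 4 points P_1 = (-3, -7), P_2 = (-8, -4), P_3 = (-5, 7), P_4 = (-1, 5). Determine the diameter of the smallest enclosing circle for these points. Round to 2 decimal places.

A smallest enclosing disk is always determined by at most three of the input points on its boundary.
The farthest pair is P_1–P_3 with squared distance 200. The circle on this segment as diameter has centre (-4, 0) and r² = 200/4 = 50.
Check P_2: distance² to centre = 32 ≤ 50, so it lies inside.
All remaining points lie in this disk, and no smaller disk contains both endpoints, so this is the minimum enclosing circle.
Diameter = 2r = 2√50 ≈ 14.14.

14.14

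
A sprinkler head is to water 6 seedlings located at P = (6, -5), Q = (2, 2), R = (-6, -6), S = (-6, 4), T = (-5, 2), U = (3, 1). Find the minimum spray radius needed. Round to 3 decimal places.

7.526

By Welzl's lemma the MEC is supported by two points (diametrically opposite) or three points (on a circumcircle).
The minimum enclosing circle is determined by three boundary points: P, R, S.
Their circumcentre is (-0.375, -1) with r² = 56.640625.
The farthest remaining point T is at distance² 30.390625 ≤ 56.640625.
r = √(56.640625) ≈ 7.526.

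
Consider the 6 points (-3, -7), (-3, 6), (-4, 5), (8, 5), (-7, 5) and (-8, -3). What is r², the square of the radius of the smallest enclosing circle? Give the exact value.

80

The minimum enclosing circle of a finite set is fixed by two of the points (as a diameter) or three (as a circumcircle).
The farthest pair is (8, 5)–(-8, -3) with squared distance 320. The circle on this segment as diameter has centre (0, 1) and r² = 320/4 = 80.
Check (-3, -7): distance² to centre = 73 ≤ 80, so it lies inside.
All remaining points lie in this disk, and no smaller disk contains both endpoints, so this is the minimum enclosing circle.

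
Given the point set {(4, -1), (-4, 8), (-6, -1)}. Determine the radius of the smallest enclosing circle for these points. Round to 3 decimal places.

Call the three points A, B, C in the order given.
Side lengths²: AB² = 145, AC² = 100, BC² = 85.
Since AB² = 145 < 100 + 85 = 185, the triangle is acute, so the smallest enclosing circle is the circumcircle.
Circumcentre = (-1, 47/18), r² = 12325/324.
r = √(12325/324) ≈ 6.168.

6.168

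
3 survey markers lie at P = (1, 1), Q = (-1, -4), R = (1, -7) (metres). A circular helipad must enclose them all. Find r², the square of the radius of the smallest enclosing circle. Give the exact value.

16

Side lengths²: PQ² = 29, PR² = 64, QR² = 13.
Since PR² = 64 ≥ 29 + 13 = 42, the angle opposite PR is not acute, so the smallest enclosing circle has PR as diameter.
Centre = midpoint of PR = (1, -3), r² = 64/4 = 16.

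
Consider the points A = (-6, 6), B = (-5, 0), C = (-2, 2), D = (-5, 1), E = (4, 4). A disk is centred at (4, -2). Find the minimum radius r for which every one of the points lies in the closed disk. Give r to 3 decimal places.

12.806

The required radius is the distance from (4, -2) to the farthest point.
Squared distances: 164, 85, 52, 90, 36.
Maximum is 164, attained at A.
r = √164 ≈ 12.806.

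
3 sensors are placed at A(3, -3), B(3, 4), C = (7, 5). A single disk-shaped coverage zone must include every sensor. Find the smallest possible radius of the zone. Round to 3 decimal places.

Side lengths²: AB² = 49, AC² = 80, BC² = 17.
Since AC² = 80 ≥ 49 + 17 = 66, the angle opposite AC is not acute, so the smallest enclosing circle has AC as diameter.
Centre = midpoint of AC = (5, 1), r² = 80/4 = 20.
r = √20 ≈ 4.472.

4.472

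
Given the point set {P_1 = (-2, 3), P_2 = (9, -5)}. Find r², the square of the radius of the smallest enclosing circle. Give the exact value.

46.25

The smallest circle enclosing two points has them as diameter endpoints.
Centre = midpoint = (3.5, -1); r² = |P_1P_2|²/4 = 185/4 = 46.25.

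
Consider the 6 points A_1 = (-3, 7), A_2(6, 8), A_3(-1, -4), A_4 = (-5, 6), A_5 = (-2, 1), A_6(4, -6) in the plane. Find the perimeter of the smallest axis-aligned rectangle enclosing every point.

50

Width = max x − min x = 6 − (-5) = 11.
Height = max y − min y = 8 − (-6) = 14.
Perimeter = 2(11 + 14) = 50.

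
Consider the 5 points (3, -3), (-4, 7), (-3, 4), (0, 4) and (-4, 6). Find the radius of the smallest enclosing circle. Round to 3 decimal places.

The farthest pair is (3, -3)–(-4, 7) with squared distance 149. The circle on this segment as diameter has centre (-0.5, 2) and r² = 149/4 = 37.25.
Check (-3, 4): distance² to centre = 10.25 ≤ 37.25, so it lies inside.
All remaining points lie in this disk, and no smaller disk contains both endpoints, so this is the minimum enclosing circle.
r = √(37.25) ≈ 6.103.

6.103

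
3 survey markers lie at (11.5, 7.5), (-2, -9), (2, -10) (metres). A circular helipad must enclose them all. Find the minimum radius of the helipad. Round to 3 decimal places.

10.660

Call the three points A, B, C in the order given.
Side lengths²: AB² = 454.5, AC² = 396.5, BC² = 17.
Since AB² = 454.5 ≥ 396.5 + 17 = 413.5, the angle opposite AB is not acute, so the smallest enclosing circle has AB as diameter.
Centre = midpoint of AB = (4.75, -0.75), r² = 454.5/4 = 113.625.
r = √(113.625) ≈ 10.660.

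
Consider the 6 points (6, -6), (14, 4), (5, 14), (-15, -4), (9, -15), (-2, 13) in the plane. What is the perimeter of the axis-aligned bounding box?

116

Width = max x − min x = 14 − (-15) = 29.
Height = max y − min y = 14 − (-15) = 29.
Perimeter = 2(29 + 29) = 116.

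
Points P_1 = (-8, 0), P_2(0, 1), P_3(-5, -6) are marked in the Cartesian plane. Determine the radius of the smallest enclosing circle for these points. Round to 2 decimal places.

4.56

Side lengths²: P_1P_2² = 65, P_1P_3² = 45, P_2P_3² = 74.
Since P_2P_3² = 74 < 65 + 45 = 110, the triangle is acute, so the smallest enclosing circle is the circumcircle.
Circumcentre = (-127/34, -55/34), r² = 12025/578.
r = √(12025/578) ≈ 4.56.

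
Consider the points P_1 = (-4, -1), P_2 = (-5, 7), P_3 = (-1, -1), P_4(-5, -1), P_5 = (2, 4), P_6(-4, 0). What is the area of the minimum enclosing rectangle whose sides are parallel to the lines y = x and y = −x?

72

In coordinates u = x + y, v = x − y the rectangle is axis-aligned; the map (x,y)→(u,v) scales areas by 2.
u-values: -5, 2, -2, -6, 6, -4; range = 6 − (-6) = 12.
v-values: -3, -12, 0, -4, -2, -4; range = 0 − (-12) = 12.
Area = (12 × 12) / 2 = 72.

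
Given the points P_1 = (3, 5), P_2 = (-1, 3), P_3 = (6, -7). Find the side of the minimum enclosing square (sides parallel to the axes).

The bounding box has width 7 and height 12.
An axis-aligned square enclosing the set must have side ≥ max(width, height).
So the minimum side is max(7, 12) = 12.

12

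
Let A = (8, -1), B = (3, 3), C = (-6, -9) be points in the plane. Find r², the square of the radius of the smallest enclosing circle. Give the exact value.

Side lengths²: AB² = 41, AC² = 260, BC² = 225.
Since AC² = 260 < 225 + 41 = 266, the triangle is acute, so the smallest enclosing circle is the circumcircle.
Circumcentre = (0.875, -4.78125), r² = 65.0634765625.

65.0634765625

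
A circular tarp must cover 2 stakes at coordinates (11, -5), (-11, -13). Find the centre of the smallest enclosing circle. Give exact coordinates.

(0, -9)

The smallest circle enclosing two points has them as diameter endpoints.
Centre = midpoint = (0, -9); r² = |(11, -5)−(-11, -13)|²/4 = 548/4 = 137.
Centre = (0, -9).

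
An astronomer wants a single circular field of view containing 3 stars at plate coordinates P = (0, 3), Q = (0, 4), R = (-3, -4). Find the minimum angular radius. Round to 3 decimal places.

4.272

Side lengths²: PQ² = 1, PR² = 58, QR² = 73.
Since QR² = 73 ≥ 58 + 1 = 59, the angle opposite QR is not acute, so the smallest enclosing circle has QR as diameter.
Centre = midpoint of QR = (-1.5, 0), r² = 73/4 = 18.25.
r = √(18.25) ≈ 4.272.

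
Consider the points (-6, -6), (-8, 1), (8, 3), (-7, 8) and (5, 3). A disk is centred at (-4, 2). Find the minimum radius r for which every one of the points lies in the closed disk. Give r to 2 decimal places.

12.04

The required radius is the distance from (-4, 2) to the farthest point.
Squared distances: 68, 17, 145, 45, 82.
Maximum is 145, attained at (8, 3).
r = √145 ≈ 12.04.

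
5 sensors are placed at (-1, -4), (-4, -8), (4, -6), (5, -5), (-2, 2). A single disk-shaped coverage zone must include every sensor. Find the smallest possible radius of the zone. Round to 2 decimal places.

5.70

The minimum enclosing circle of a finite set is fixed by two of the points (as a diameter) or three (as a circumcircle).
The minimum enclosing circle is determined by three boundary points: (-4, -8), (5, -5), (-2, 2).
Their circumcentre is (-0.5, -3.5) with r² = 32.5.
The farthest remaining point (4, -6) is at distance² 26.5 ≤ 32.5.
r = √(32.5) ≈ 5.70.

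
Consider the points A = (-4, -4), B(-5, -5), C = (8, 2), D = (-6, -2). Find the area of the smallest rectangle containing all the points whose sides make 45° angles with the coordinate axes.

In coordinates u = x + y, v = x − y the rectangle is axis-aligned; the map (x,y)→(u,v) scales areas by 2.
u-values: -8, -10, 10, -8; range = 10 − (-10) = 20.
v-values: 0, 0, 6, -4; range = 6 − (-4) = 10.
Area = (20 × 10) / 2 = 100.

100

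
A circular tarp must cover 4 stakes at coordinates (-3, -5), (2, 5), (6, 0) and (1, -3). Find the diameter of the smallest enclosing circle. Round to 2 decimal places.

11.34

The minimum enclosing circle is determined by three boundary points: (-3, -5), (2, 5), (6, 0).
Their circumcentre is (9/26, -11/26) with r² = 10865/338.
The farthest remaining point (1, -3) is at distance² 2389/338 ≤ 10865/338.
Diameter = 2r = 2√(10865/338) ≈ 11.34.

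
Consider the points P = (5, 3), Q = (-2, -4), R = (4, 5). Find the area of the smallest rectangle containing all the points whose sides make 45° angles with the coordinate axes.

22.5

In coordinates u = x + y, v = x − y the rectangle is axis-aligned; the map (x,y)→(u,v) scales areas by 2.
u-values: 8, -6, 9; range = 9 − (-6) = 15.
v-values: 2, 2, -1; range = 2 − (-1) = 3.
Area = (15 × 3) / 2 = 22.5.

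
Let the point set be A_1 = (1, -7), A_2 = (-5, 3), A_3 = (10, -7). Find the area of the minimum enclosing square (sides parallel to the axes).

The bounding box has width 15 and height 10.
An axis-aligned square enclosing the set must have side ≥ max(width, height).
So the minimum side is max(15, 10) = 15.
Area = 15² = 225.

225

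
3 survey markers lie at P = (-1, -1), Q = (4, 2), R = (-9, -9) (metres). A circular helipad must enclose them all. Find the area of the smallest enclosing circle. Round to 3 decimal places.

227.765

Side lengths²: PQ² = 34, PR² = 128, QR² = 290.
Since QR² = 290 ≥ 128 + 34 = 162, the angle opposite QR is not acute, so the smallest enclosing circle has QR as diameter.
Centre = midpoint of QR = (-2.5, -3.5), r² = 290/4 = 72.5.
Area = π·r² = π·72.5 ≈ 227.765.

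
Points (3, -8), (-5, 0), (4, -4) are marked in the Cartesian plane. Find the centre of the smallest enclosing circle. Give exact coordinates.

Call the three points A, B, C in the order given.
Side lengths²: AB² = 128, AC² = 17, BC² = 97.
Since AB² = 128 ≥ 97 + 17 = 114, the angle opposite AB is not acute, so the smallest enclosing circle has AB as diameter.
Centre = midpoint of AB = (-1, -4), r² = 128/4 = 32.
Centre = (-1, -4).

(-1, -4)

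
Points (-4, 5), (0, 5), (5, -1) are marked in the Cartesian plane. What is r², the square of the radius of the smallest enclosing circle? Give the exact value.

29.25

Call the three points A, B, C in the order given.
Side lengths²: AB² = 16, AC² = 117, BC² = 61.
Since AC² = 117 ≥ 61 + 16 = 77, the angle opposite AC is not acute, so the smallest enclosing circle has AC as diameter.
Centre = midpoint of AC = (0.5, 2), r² = 117/4 = 29.25.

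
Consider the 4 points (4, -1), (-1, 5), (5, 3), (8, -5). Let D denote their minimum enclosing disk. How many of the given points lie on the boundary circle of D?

2

By Welzl's lemma the MEC is supported by two points (diametrically opposite) or three points (on a circumcircle).
The farthest pair is (-1, 5)–(8, -5) with squared distance 181. The circle on this segment as diameter has centre (3.5, 0) and r² = 181/4 = 45.25.
Check (4, -1): distance² to centre = 1.25 ≤ 45.25, so it lies inside.
All remaining points lie in this disk, and no smaller disk contains both endpoints, so this is the minimum enclosing circle.
The points at distance exactly r from the centre are (-1, 5), (8, -5) — 2 points.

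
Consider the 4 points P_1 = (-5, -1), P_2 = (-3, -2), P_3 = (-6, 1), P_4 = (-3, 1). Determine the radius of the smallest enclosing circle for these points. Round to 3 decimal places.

The minimum enclosing circle of a finite set is fixed by two of the points (as a diameter) or three (as a circumcircle).
The farthest pair is P_2–P_3 with squared distance 18. The circle on this segment as diameter has centre (-4.5, -0.5) and r² = 18/4 = 4.5.
Check P_1: distance² to centre = 0.5 ≤ 4.5, so it lies inside.
All remaining points lie in this disk, and no smaller disk contains both endpoints, so this is the minimum enclosing circle.
r = √(4.5) ≈ 2.121.

2.121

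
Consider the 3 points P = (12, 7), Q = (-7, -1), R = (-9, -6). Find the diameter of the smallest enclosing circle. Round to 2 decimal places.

24.70

Side lengths²: PQ² = 425, PR² = 610, QR² = 29.
Since PR² = 610 ≥ 425 + 29 = 454, the angle opposite PR is not acute, so the smallest enclosing circle has PR as diameter.
Centre = midpoint of PR = (1.5, 0.5), r² = 610/4 = 152.5.
Diameter = 2r = 2√(152.5) ≈ 24.70.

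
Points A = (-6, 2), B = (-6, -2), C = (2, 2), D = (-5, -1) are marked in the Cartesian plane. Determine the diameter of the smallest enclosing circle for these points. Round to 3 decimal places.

By Welzl's lemma the MEC is supported by two points (diametrically opposite) or three points (on a circumcircle).
The farthest pair is B–C with squared distance 80. The circle on this segment as diameter has centre (-2, 0) and r² = 80/4 = 20.
Check A: distance² to centre = 20 ≤ 20, so it lies inside.
All remaining points lie in this disk, and no smaller disk contains both endpoints, so this is the minimum enclosing circle.
Diameter = 2r = 2√20 ≈ 8.944.

8.944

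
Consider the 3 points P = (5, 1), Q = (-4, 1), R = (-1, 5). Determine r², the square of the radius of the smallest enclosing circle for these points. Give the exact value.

20.25

Side lengths²: PQ² = 81, PR² = 52, QR² = 25.
Since PQ² = 81 ≥ 52 + 25 = 77, the angle opposite PQ is not acute, so the smallest enclosing circle has PQ as diameter.
Centre = midpoint of PQ = (0.5, 1), r² = 81/4 = 20.25.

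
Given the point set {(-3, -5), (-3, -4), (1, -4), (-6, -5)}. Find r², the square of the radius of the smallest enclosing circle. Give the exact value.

12.5

A smallest enclosing disk is always determined by at most three of the input points on its boundary.
The farthest pair is (1, -4)–(-6, -5) with squared distance 50. The circle on this segment as diameter has centre (-2.5, -4.5) and r² = 50/4 = 12.5.
Check (-3, -5): distance² to centre = 0.5 ≤ 12.5, so it lies inside.
All remaining points lie in this disk, and no smaller disk contains both endpoints, so this is the minimum enclosing circle.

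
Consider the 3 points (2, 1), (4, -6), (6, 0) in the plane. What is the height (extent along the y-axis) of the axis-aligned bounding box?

max y = 1, min y = -6, so height = 7.

7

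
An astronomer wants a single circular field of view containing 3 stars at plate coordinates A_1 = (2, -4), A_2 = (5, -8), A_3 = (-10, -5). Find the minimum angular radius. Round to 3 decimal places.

7.649

Side lengths²: A_1A_2² = 25, A_1A_3² = 145, A_2A_3² = 234.
Since A_2A_3² = 234 ≥ 145 + 25 = 170, the angle opposite A_2A_3 is not acute, so the smallest enclosing circle has A_2A_3 as diameter.
Centre = midpoint of A_2A_3 = (-2.5, -6.5), r² = 234/4 = 58.5.
r = √(58.5) ≈ 7.649.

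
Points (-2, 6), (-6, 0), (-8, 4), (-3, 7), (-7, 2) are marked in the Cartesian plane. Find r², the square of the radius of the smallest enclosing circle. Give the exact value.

14.5

A smallest enclosing disk is always determined by at most three of the input points on its boundary.
The farthest pair is (-6, 0)–(-3, 7) with squared distance 58. The circle on this segment as diameter has centre (-4.5, 3.5) and r² = 58/4 = 14.5.
Check (-2, 6): distance² to centre = 12.5 ≤ 14.5, so it lies inside.
All remaining points lie in this disk, and no smaller disk contains both endpoints, so this is the minimum enclosing circle.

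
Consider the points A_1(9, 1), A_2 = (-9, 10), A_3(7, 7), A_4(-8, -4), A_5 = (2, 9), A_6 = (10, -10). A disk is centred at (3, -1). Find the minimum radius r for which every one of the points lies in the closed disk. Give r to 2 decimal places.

The required radius is the distance from (3, -1) to the farthest point.
Squared distances: 40, 265, 80, 130, 101, 130.
Maximum is 265, attained at A_2.
r = √265 ≈ 16.28.

16.28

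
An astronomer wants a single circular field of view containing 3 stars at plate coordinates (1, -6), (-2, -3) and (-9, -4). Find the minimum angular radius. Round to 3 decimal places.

Call the three points A, B, C in the order given.
Side lengths²: AB² = 18, AC² = 104, BC² = 50.
Since AC² = 104 ≥ 50 + 18 = 68, the angle opposite AC is not acute, so the smallest enclosing circle has AC as diameter.
Centre = midpoint of AC = (-4, -5), r² = 104/4 = 26.
r = √26 ≈ 5.099.

5.099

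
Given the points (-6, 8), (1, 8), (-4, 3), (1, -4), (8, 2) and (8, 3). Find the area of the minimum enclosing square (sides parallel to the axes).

The bounding box has width 14 and height 12.
An axis-aligned square enclosing the set must have side ≥ max(width, height).
So the minimum side is max(14, 12) = 14.
Area = 14² = 196.

196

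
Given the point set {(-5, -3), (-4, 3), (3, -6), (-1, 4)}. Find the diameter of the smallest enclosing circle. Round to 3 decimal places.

11.402

The minimum enclosing circle of a finite set is fixed by two of the points (as a diameter) or three (as a circumcircle).
The farthest pair is (-4, 3)–(3, -6) with squared distance 130. The circle on this segment as diameter has centre (-0.5, -1.5) and r² = 130/4 = 32.5.
Check (-5, -3): distance² to centre = 22.5 ≤ 32.5, so it lies inside.
All remaining points lie in this disk, and no smaller disk contains both endpoints, so this is the minimum enclosing circle.
Diameter = 2r = 2√(32.5) ≈ 11.402.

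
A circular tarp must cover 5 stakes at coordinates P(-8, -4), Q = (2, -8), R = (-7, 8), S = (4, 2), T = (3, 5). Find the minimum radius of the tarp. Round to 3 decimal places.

9.179

The farthest pair is Q–R with squared distance 337. The circle on this segment as diameter has centre (-2.5, 0) and r² = 337/4 = 84.25.
Check P: distance² to centre = 46.25 ≤ 84.25, so it lies inside.
All remaining points lie in this disk, and no smaller disk contains both endpoints, so this is the minimum enclosing circle.
r = √(84.25) ≈ 9.179.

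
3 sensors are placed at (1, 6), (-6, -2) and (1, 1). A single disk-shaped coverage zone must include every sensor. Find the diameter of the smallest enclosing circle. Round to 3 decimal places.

10.630

Call the three points A, B, C in the order given.
Side lengths²: AB² = 113, AC² = 25, BC² = 58.
Since AB² = 113 ≥ 58 + 25 = 83, the angle opposite AB is not acute, so the smallest enclosing circle has AB as diameter.
Centre = midpoint of AB = (-2.5, 2), r² = 113/4 = 28.25.
Diameter = 2r = 2√(28.25) ≈ 10.630.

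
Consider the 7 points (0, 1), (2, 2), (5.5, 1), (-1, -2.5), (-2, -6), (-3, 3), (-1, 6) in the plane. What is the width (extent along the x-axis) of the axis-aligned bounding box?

max x = 5.5, min x = -3, so width = 8.5.

8.5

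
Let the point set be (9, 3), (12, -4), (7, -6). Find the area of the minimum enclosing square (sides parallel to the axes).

81

The bounding box has width 5 and height 9.
An axis-aligned square enclosing the set must have side ≥ max(width, height).
So the minimum side is max(5, 9) = 9.
Area = 9² = 81.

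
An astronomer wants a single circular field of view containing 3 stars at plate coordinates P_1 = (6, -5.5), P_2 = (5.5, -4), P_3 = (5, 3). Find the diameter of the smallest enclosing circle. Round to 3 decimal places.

Side lengths²: P_1P_2² = 2.5, P_1P_3² = 73.25, P_2P_3² = 49.25.
Since P_1P_3² = 73.25 ≥ 49.25 + 2.5 = 51.75, the angle opposite P_1P_3 is not acute, so the smallest enclosing circle has P_1P_3 as diameter.
Centre = midpoint of P_1P_3 = (5.5, -1.25), r² = 73.25/4 = 18.3125.
Diameter = 2r = 2√(18.3125) ≈ 8.559.

8.559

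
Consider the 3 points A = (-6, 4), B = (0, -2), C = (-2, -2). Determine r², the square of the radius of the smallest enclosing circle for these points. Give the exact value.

Side lengths²: AB² = 72, AC² = 52, BC² = 4.
Since AB² = 72 ≥ 52 + 4 = 56, the angle opposite AB is not acute, so the smallest enclosing circle has AB as diameter.
Centre = midpoint of AB = (-3, 1), r² = 72/4 = 18.

18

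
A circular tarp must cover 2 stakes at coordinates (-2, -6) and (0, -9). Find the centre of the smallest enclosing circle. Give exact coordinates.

The smallest circle enclosing two points has them as diameter endpoints.
Centre = midpoint = (-1, -7.5); r² = |(-2, -6)−(0, -9)|²/4 = 13/4 = 3.25.
Centre = (-1, -7.5).

(-1, -7.5)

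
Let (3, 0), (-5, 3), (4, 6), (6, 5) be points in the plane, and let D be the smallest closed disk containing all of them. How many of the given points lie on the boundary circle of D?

2

A smallest enclosing disk is always determined by at most three of the input points on its boundary.
The farthest pair is (-5, 3)–(6, 5) with squared distance 125. The circle on this segment as diameter has centre (0.5, 4) and r² = 125/4 = 31.25.
Check (3, 0): distance² to centre = 22.25 ≤ 31.25, so it lies inside.
All remaining points lie in this disk, and no smaller disk contains both endpoints, so this is the minimum enclosing circle.
The points at distance exactly r from the centre are (-5, 3), (6, 5) — 2 points.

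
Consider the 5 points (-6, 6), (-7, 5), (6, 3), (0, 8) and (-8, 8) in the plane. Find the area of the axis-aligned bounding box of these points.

x ranges over [-8, 6], width 14.
y ranges over [3, 8], height 5.
Area = 14 × 5 = 70.

70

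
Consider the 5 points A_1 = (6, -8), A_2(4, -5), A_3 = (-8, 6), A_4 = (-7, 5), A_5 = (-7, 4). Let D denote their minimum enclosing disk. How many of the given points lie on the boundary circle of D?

By Welzl's lemma the MEC is supported by two points (diametrically opposite) or three points (on a circumcircle).
The farthest pair is A_1–A_3 with squared distance 392. The circle on this segment as diameter has centre (-1, -1) and r² = 392/4 = 98.
Check A_2: distance² to centre = 41 ≤ 98, so it lies inside.
All remaining points lie in this disk, and no smaller disk contains both endpoints, so this is the minimum enclosing circle.
The points at distance exactly r from the centre are A_1, A_3 — 2 points.

2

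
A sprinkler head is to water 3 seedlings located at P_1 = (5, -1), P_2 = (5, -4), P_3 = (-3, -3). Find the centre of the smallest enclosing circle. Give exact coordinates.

Side lengths²: P_1P_2² = 9, P_1P_3² = 68, P_2P_3² = 65.
Since P_1P_3² = 68 < 65 + 9 = 74, the triangle is acute, so the smallest enclosing circle is the circumcircle.
Circumcentre = (1.125, -2.5), r² = 17.265625.
Centre = (1.125, -2.5).

(1.125, -2.5)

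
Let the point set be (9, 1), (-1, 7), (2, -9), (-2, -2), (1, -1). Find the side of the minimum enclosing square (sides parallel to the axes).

16

The bounding box has width 11 and height 16.
An axis-aligned square enclosing the set must have side ≥ max(width, height).
So the minimum side is max(11, 16) = 16.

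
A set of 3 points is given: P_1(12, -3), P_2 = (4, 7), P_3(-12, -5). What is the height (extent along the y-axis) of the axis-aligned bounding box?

max y = 7, min y = -5, so height = 12.

12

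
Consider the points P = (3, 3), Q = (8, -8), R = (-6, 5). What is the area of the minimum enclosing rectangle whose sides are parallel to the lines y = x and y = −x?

In coordinates u = x + y, v = x − y the rectangle is axis-aligned; the map (x,y)→(u,v) scales areas by 2.
u-values: 6, 0, -1; range = 6 − (-1) = 7.
v-values: 0, 16, -11; range = 16 − (-11) = 27.
Area = (7 × 27) / 2 = 94.5.

94.5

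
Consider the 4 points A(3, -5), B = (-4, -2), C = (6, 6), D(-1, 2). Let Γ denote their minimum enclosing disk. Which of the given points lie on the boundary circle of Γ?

The minimum enclosing circle is determined by three boundary points: A, B, C.
Their circumcentre is (67/43, 56/43) with r² = 77285/1849.
The farthest remaining point D is at distance² 13000/1849 ≤ 77285/1849.
The points at distance exactly r from the centre are A, B, C — 3 points.

A, B, C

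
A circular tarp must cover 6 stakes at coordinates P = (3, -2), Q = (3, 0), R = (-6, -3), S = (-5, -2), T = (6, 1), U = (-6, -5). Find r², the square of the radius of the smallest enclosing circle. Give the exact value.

A smallest enclosing disk is always determined by at most three of the input points on its boundary.
The farthest pair is T–U with squared distance 180. The circle on this segment as diameter has centre (0, -2) and r² = 180/4 = 45.
Check P: distance² to centre = 9 ≤ 45, so it lies inside.
All remaining points lie in this disk, and no smaller disk contains both endpoints, so this is the minimum enclosing circle.

45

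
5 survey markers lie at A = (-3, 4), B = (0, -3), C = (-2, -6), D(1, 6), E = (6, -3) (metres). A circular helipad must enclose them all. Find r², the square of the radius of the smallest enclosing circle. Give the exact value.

65773/1682

The minimum enclosing circle of a finite set is fixed by two of the points (as a diameter) or three (as a circumcircle).
The minimum enclosing circle is determined by three boundary points: C, D, E.
Their circumcentre is (23/58, -13/58) with r² = 65773/1682.
The farthest remaining point A is at distance² 49417/1682 ≤ 65773/1682.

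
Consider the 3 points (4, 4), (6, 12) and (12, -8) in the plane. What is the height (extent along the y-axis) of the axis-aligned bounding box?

20

max y = 12, min y = -8, so height = 20.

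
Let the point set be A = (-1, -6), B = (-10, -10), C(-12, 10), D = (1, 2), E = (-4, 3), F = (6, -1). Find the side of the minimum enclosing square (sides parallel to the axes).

20

The bounding box has width 18 and height 20.
An axis-aligned square enclosing the set must have side ≥ max(width, height).
So the minimum side is max(18, 20) = 20.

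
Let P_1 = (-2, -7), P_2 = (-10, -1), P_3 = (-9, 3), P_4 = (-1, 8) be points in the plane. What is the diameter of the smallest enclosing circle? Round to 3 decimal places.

A smallest enclosing disk is always determined by at most three of the input points on its boundary.
The minimum enclosing circle is determined by three boundary points: P_1, P_2, P_4.
Their circumcentre is (-18/7, 4/7) with r² = 2825/49.
The farthest remaining point P_3 is at distance² 2314/49 ≤ 2825/49.
Diameter = 2r = 2√(2825/49) ≈ 15.186.

15.186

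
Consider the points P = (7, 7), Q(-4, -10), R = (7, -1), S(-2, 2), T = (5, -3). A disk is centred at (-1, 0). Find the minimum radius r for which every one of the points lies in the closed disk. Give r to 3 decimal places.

The required radius is the distance from (-1, 0) to the farthest point.
Squared distances: 113, 109, 65, 5, 45.
Maximum is 113, attained at P.
r = √113 ≈ 10.630.

10.630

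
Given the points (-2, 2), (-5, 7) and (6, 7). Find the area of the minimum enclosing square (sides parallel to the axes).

The bounding box has width 11 and height 5.
An axis-aligned square enclosing the set must have side ≥ max(width, height).
So the minimum side is max(11, 5) = 11.
Area = 11² = 121.

121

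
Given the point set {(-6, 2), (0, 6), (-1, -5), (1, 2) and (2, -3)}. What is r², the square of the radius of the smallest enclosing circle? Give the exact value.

The minimum enclosing circle of a finite set is fixed by two of the points (as a diameter) or three (as a circumcircle).
The minimum enclosing circle is determined by three boundary points: (-6, 2), (0, 6), (-1, -5).
Their circumcentre is (-21/31, 16/31) with r² = 29341/961.
The farthest remaining point (2, -3) is at distance² 18770/961 ≤ 29341/961.

29341/961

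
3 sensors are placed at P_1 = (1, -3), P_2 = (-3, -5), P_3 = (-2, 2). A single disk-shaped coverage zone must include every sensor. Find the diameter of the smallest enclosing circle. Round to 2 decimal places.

Side lengths²: P_1P_2² = 20, P_1P_3² = 34, P_2P_3² = 50.
Since P_2P_3² = 50 < 34 + 20 = 54, the triangle is acute, so the smallest enclosing circle is the circumcircle.
Circumcentre = (-29/13, -20/13), r² = 2125/169.
Diameter = 2r = 2√(2125/169) ≈ 7.09.

7.09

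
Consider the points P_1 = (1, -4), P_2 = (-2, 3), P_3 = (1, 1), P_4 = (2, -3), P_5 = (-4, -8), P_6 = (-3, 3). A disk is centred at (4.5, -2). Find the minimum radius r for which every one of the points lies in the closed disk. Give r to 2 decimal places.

10.40

The required radius is the distance from (4.5, -2) to the farthest point.
Squared distances: 16.25, 67.25, 21.25, 7.25, 108.25, 81.25.
Maximum is 108.25, attained at P_5.
r = √(108.25) ≈ 10.40.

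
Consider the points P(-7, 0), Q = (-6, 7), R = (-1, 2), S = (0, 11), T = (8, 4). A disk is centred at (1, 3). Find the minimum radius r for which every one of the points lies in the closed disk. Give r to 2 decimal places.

8.54

The required radius is the distance from (1, 3) to the farthest point.
Squared distances: 73, 65, 5, 65, 50.
Maximum is 73, attained at P.
r = √73 ≈ 8.54.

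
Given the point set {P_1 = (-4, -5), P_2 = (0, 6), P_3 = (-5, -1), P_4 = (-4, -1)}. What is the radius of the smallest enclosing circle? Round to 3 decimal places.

By Welzl's lemma the MEC is supported by two points (diametrically opposite) or three points (on a circumcircle).
The farthest pair is P_1–P_2 with squared distance 137. The circle on this segment as diameter has centre (-2, 0.5) and r² = 137/4 = 34.25.
Check P_3: distance² to centre = 11.25 ≤ 34.25, so it lies inside.
All remaining points lie in this disk, and no smaller disk contains both endpoints, so this is the minimum enclosing circle.
r = √(34.25) ≈ 5.852.

5.852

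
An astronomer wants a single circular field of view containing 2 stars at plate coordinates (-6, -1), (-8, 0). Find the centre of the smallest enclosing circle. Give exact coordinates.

The smallest circle enclosing two points has them as diameter endpoints.
Centre = midpoint = (-7, -0.5); r² = |(-6, -1)−(-8, 0)|²/4 = 5/4 = 1.25.
Centre = (-7, -0.5).

(-7, -0.5)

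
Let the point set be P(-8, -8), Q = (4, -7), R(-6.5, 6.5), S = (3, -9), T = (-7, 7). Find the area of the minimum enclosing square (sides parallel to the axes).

The bounding box has width 12 and height 16.
An axis-aligned square enclosing the set must have side ≥ max(width, height).
So the minimum side is max(12, 16) = 16.
Area = 16² = 256.

256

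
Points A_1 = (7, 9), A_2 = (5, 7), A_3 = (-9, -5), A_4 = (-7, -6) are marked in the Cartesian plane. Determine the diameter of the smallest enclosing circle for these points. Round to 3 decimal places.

21.260

The farthest pair is A_1–A_3 with squared distance 452. The circle on this segment as diameter has centre (-1, 2) and r² = 452/4 = 113.
Check A_2: distance² to centre = 61 ≤ 113, so it lies inside.
All remaining points lie in this disk, and no smaller disk contains both endpoints, so this is the minimum enclosing circle.
Diameter = 2r = 2√113 ≈ 21.260.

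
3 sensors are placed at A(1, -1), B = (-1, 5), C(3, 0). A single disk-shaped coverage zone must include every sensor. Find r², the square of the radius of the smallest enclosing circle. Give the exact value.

Side lengths²: AB² = 40, AC² = 5, BC² = 41.
Since BC² = 41 < 40 + 5 = 45, the triangle is acute, so the smallest enclosing circle is the circumcircle.
Circumcentre = (9/14, 31/14), r² = 1025/98.

1025/98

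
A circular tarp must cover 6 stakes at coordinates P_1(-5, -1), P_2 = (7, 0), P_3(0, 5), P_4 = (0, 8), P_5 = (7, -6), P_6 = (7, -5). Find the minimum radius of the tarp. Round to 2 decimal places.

7.88

By Welzl's lemma the MEC is supported by two points (diametrically opposite) or three points (on a circumcircle).
The minimum enclosing circle is determined by three boundary points: P_1, P_4, P_5.
Their circumcentre is (103/38, 23/38) with r² = 44785/722.
The farthest remaining point P_6 is at distance² 35969/722 ≤ 44785/722.
r = √(44785/722) ≈ 7.88.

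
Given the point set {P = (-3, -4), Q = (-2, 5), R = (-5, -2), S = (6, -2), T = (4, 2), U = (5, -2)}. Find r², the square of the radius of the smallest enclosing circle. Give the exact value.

3277/98

By Welzl's lemma the MEC is supported by two points (diametrically opposite) or three points (on a circumcircle).
The minimum enclosing circle is determined by three boundary points: Q, R, S.
Their circumcentre is (0.5, -3/14) with r² = 3277/98.
The farthest remaining point P is at distance² 2605/98 ≤ 3277/98.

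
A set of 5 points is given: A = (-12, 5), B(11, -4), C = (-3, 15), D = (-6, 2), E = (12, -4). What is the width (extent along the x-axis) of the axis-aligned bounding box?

max x = 12, min x = -12, so width = 24.

24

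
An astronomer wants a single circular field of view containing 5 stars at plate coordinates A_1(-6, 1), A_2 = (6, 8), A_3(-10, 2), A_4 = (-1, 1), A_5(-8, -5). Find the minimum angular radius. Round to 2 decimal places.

9.55

The minimum enclosing circle of a finite set is fixed by two of the points (as a diameter) or three (as a circumcircle).
The farthest pair is A_2–A_5 with squared distance 365. The circle on this segment as diameter has centre (-1, 1.5) and r² = 365/4 = 91.25.
Check A_1: distance² to centre = 25.25 ≤ 91.25, so it lies inside.
All remaining points lie in this disk, and no smaller disk contains both endpoints, so this is the minimum enclosing circle.
r = √(91.25) ≈ 9.55.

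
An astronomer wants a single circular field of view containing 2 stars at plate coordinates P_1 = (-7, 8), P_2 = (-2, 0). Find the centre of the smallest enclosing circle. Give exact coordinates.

The smallest circle enclosing two points has them as diameter endpoints.
Centre = midpoint = (-4.5, 4); r² = |P_1P_2|²/4 = 89/4 = 22.25.
Centre = (-4.5, 4).

(-4.5, 4)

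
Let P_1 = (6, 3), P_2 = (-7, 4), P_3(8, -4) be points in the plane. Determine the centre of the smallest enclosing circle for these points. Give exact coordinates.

Side lengths²: P_1P_2² = 170, P_1P_3² = 53, P_2P_3² = 289.
Since P_2P_3² = 289 ≥ 170 + 53 = 223, the angle opposite P_2P_3 is not acute, so the smallest enclosing circle has P_2P_3 as diameter.
Centre = midpoint of P_2P_3 = (0.5, 0), r² = 289/4 = 72.25.
Centre = (0.5, 0).

(0.5, 0)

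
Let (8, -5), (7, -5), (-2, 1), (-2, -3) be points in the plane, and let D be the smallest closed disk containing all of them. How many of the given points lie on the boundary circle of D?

2

A smallest enclosing disk is always determined by at most three of the input points on its boundary.
The farthest pair is (8, -5)–(-2, 1) with squared distance 136. The circle on this segment as diameter has centre (3, -2) and r² = 136/4 = 34.
Check (7, -5): distance² to centre = 25 ≤ 34, so it lies inside.
All remaining points lie in this disk, and no smaller disk contains both endpoints, so this is the minimum enclosing circle.
The points at distance exactly r from the centre are (8, -5), (-2, 1) — 2 points.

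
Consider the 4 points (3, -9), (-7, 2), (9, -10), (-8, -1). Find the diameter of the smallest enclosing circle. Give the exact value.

By Welzl's lemma the MEC is supported by two points (diametrically opposite) or three points (on a circumcircle).
The farthest pair is (-7, 2)–(9, -10) with squared distance 400. The circle on this segment as diameter has centre (1, -4) and r² = 400/4 = 100.
Check (3, -9): distance² to centre = 29 ≤ 100, so it lies inside.
All remaining points lie in this disk, and no smaller disk contains both endpoints, so this is the minimum enclosing circle.
Diameter = 2r = 2√100 = 20.

20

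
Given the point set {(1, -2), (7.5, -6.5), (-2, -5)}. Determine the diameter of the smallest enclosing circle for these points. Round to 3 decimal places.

Call the three points A, B, C in the order given.
Side lengths²: AB² = 62.5, AC² = 18, BC² = 92.5.
Since BC² = 92.5 ≥ 62.5 + 18 = 80.5, the angle opposite BC is not acute, so the smallest enclosing circle has BC as diameter.
Centre = midpoint of BC = (2.75, -5.75), r² = 92.5/4 = 23.125.
Diameter = 2r = 2√(23.125) ≈ 9.618.

9.618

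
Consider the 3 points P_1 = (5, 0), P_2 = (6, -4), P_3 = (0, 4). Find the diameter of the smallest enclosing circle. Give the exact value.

10

Side lengths²: P_1P_2² = 17, P_1P_3² = 41, P_2P_3² = 100.
Since P_2P_3² = 100 ≥ 41 + 17 = 58, the angle opposite P_2P_3 is not acute, so the smallest enclosing circle has P_2P_3 as diameter.
Centre = midpoint of P_2P_3 = (3, 0), r² = 100/4 = 25.
Diameter = 2r = 2√25 = 10.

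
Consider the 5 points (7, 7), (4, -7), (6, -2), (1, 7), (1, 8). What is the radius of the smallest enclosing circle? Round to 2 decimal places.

7.66

The minimum enclosing circle of a finite set is fixed by two of the points (as a diameter) or three (as a circumcircle).
The minimum enclosing circle is determined by three boundary points: (7, 7), (4, -7), (1, 8).
Their circumcentre is (165/58, 33/58) with r² = 98605/1682.
The farthest remaining point (1, 7) is at distance² 75289/1682 ≤ 98605/1682.
r = √(98605/1682) ≈ 7.66.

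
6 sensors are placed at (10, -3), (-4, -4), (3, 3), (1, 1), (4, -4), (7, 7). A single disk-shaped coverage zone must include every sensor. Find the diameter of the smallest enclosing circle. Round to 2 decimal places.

The minimum enclosing circle of a finite set is fixed by two of the points (as a diameter) or three (as a circumcircle).
The minimum enclosing circle is determined by three boundary points: (10, -3), (-4, -4), (7, 7).
Their circumcentre is (71/26, 7/26) with r² = 21473/338.
The farthest remaining point (4, -4) is at distance² 6705/338 ≤ 21473/338.
Diameter = 2r = 2√(21473/338) ≈ 15.94.

15.94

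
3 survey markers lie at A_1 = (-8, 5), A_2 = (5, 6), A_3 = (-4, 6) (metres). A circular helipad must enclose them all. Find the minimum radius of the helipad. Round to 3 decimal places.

6.519

Side lengths²: A_1A_2² = 170, A_1A_3² = 17, A_2A_3² = 81.
Since A_1A_2² = 170 ≥ 81 + 17 = 98, the angle opposite A_1A_2 is not acute, so the smallest enclosing circle has A_1A_2 as diameter.
Centre = midpoint of A_1A_2 = (-1.5, 5.5), r² = 170/4 = 42.5.
r = √(42.5) ≈ 6.519.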